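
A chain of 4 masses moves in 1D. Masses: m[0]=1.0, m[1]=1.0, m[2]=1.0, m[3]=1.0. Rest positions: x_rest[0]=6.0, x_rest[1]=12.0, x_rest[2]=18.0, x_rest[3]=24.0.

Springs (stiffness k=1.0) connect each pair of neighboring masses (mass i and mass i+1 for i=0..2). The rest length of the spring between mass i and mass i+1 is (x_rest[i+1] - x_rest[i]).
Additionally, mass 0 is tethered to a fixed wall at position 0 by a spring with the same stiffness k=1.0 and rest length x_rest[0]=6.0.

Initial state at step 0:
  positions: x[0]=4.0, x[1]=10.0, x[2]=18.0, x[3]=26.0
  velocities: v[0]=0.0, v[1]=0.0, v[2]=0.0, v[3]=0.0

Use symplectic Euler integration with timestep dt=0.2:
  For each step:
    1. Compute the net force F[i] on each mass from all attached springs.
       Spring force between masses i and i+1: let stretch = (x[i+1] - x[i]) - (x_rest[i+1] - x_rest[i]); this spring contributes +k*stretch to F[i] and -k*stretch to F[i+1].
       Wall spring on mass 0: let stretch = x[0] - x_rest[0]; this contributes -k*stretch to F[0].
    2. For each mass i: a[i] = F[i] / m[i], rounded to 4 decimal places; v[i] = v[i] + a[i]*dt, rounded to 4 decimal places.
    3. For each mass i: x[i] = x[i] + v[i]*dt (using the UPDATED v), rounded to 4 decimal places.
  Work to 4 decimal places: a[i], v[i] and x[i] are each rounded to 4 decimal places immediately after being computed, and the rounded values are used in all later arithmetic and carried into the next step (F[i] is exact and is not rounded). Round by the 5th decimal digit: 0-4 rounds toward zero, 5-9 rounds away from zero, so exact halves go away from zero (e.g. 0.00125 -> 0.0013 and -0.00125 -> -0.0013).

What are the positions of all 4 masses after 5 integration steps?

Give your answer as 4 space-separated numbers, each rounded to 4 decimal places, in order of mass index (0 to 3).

Step 0: x=[4.0000 10.0000 18.0000 26.0000] v=[0.0000 0.0000 0.0000 0.0000]
Step 1: x=[4.0800 10.0800 18.0000 25.9200] v=[0.4000 0.4000 0.0000 -0.4000]
Step 2: x=[4.2368 10.2368 18.0000 25.7632] v=[0.7840 0.7840 0.0000 -0.7840]
Step 3: x=[4.4641 10.4641 18.0000 25.5359] v=[1.1366 1.1366 0.0000 -1.1366]
Step 4: x=[4.7529 10.7529 18.0000 25.2471] v=[1.4438 1.4438 0.0000 -1.4438]
Step 5: x=[5.0915 11.0915 18.0000 24.9085] v=[1.6932 1.6932 0.0000 -1.6932]

Answer: 5.0915 11.0915 18.0000 24.9085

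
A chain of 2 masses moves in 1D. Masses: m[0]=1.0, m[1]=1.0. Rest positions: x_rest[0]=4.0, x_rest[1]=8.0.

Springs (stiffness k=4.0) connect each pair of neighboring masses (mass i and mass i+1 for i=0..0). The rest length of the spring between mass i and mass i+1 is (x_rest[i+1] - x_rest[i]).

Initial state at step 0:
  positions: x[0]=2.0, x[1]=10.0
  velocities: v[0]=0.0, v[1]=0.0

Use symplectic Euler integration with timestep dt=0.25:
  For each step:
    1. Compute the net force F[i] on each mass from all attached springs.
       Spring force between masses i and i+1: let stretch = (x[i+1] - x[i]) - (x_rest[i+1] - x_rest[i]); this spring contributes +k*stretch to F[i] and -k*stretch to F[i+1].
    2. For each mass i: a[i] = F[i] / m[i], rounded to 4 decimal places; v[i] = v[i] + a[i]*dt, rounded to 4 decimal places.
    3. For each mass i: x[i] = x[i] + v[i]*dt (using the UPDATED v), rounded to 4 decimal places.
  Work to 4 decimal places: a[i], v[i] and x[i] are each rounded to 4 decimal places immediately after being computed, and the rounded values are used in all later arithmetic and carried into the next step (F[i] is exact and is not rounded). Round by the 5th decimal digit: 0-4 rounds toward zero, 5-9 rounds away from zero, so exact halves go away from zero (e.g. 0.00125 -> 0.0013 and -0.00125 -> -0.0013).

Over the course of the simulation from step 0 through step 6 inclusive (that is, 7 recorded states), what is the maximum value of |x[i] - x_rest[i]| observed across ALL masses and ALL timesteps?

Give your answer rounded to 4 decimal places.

Step 0: x=[2.0000 10.0000] v=[0.0000 0.0000]
Step 1: x=[3.0000 9.0000] v=[4.0000 -4.0000]
Step 2: x=[4.5000 7.5000] v=[6.0000 -6.0000]
Step 3: x=[5.7500 6.2500] v=[5.0000 -5.0000]
Step 4: x=[6.1250 5.8750] v=[1.5000 -1.5000]
Step 5: x=[5.4375 6.5625] v=[-2.7500 2.7500]
Step 6: x=[4.0313 7.9688] v=[-5.6250 5.6250]
Max displacement = 2.1250

Answer: 2.1250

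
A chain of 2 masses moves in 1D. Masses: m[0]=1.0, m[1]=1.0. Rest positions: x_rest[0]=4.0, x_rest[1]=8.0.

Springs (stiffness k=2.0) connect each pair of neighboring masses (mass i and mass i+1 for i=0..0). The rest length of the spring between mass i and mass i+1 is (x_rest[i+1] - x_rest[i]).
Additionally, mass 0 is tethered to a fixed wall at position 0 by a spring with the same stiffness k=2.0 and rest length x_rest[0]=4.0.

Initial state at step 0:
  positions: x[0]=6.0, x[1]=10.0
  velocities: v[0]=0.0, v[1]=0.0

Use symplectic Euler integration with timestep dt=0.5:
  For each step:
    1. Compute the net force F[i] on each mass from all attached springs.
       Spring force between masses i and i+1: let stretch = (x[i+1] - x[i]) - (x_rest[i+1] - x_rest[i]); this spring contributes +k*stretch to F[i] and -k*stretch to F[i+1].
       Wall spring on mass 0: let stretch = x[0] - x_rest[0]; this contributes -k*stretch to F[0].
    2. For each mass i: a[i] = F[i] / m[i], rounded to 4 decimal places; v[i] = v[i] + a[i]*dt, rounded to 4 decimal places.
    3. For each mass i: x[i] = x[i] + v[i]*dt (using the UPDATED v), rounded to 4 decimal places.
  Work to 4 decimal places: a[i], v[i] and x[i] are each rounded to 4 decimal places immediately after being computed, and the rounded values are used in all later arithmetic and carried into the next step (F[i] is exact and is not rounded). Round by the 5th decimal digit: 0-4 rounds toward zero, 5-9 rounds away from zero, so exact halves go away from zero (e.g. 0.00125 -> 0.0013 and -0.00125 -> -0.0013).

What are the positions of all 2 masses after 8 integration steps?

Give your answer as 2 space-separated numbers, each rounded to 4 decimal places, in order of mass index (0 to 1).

Answer: 2.3750 6.2735

Derivation:
Step 0: x=[6.0000 10.0000] v=[0.0000 0.0000]
Step 1: x=[5.0000 10.0000] v=[-2.0000 0.0000]
Step 2: x=[4.0000 9.5000] v=[-2.0000 -1.0000]
Step 3: x=[3.7500 8.2500] v=[-0.5000 -2.5000]
Step 4: x=[3.8750 6.7500] v=[0.2500 -3.0000]
Step 5: x=[3.5000 5.8125] v=[-0.7500 -1.8750]
Step 6: x=[2.5313 5.7188] v=[-1.9375 -0.1875]
Step 7: x=[1.8907 6.0313] v=[-1.2813 0.6250]
Step 8: x=[2.3750 6.2735] v=[0.9686 0.4844]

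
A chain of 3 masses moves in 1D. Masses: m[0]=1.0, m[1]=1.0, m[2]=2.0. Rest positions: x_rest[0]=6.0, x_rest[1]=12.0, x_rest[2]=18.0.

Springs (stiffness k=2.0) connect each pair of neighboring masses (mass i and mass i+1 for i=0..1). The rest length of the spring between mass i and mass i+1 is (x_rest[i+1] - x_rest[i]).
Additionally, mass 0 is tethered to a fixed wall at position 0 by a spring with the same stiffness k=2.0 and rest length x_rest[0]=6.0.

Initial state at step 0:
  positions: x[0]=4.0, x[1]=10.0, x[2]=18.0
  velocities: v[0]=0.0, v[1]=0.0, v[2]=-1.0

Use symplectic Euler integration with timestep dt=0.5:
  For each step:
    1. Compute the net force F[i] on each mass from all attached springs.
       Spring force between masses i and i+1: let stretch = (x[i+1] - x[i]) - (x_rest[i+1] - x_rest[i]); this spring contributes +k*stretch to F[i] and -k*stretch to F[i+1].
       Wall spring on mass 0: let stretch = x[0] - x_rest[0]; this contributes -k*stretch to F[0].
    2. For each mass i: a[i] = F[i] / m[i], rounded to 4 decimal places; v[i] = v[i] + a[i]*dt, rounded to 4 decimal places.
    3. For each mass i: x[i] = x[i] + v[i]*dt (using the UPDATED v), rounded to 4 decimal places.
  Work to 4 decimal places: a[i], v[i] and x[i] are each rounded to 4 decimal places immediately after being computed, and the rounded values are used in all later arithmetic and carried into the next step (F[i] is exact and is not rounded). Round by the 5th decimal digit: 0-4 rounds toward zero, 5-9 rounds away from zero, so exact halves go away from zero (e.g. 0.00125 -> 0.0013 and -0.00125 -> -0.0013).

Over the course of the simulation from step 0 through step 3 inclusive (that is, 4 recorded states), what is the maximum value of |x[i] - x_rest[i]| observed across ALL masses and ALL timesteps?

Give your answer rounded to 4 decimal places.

Step 0: x=[4.0000 10.0000 18.0000] v=[0.0000 0.0000 -1.0000]
Step 1: x=[5.0000 11.0000 17.0000] v=[2.0000 2.0000 -2.0000]
Step 2: x=[6.5000 12.0000 16.0000] v=[3.0000 2.0000 -2.0000]
Step 3: x=[7.5000 12.2500 15.5000] v=[2.0000 0.5000 -1.0000]
Max displacement = 2.5000

Answer: 2.5000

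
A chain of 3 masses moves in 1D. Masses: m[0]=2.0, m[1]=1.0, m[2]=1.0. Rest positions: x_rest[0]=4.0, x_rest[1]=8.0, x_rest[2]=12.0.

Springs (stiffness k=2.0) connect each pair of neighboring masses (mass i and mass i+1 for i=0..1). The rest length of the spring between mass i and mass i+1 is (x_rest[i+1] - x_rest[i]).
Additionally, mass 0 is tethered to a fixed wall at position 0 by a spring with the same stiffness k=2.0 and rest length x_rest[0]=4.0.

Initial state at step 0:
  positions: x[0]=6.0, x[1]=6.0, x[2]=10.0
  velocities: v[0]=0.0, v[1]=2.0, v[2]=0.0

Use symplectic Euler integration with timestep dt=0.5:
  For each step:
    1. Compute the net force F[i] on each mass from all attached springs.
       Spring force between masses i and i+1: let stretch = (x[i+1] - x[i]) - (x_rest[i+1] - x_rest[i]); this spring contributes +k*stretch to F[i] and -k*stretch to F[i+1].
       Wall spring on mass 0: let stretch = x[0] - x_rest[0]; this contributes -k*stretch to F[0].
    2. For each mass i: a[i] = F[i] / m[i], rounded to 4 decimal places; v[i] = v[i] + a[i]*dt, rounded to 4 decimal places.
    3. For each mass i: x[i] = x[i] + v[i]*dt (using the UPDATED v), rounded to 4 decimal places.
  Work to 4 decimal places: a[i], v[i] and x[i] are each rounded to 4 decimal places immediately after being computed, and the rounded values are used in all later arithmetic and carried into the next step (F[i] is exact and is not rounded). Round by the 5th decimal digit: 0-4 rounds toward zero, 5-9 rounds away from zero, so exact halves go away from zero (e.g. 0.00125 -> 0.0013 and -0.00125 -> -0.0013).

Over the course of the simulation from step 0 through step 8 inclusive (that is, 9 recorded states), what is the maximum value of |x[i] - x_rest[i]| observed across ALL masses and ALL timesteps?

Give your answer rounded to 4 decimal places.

Step 0: x=[6.0000 6.0000 10.0000] v=[0.0000 2.0000 0.0000]
Step 1: x=[4.5000 9.0000 10.0000] v=[-3.0000 6.0000 0.0000]
Step 2: x=[3.0000 10.2500 11.5000] v=[-3.0000 2.5000 3.0000]
Step 3: x=[2.5625 8.5000 14.3750] v=[-0.8750 -3.5000 5.7500]
Step 4: x=[2.9688 6.7188 16.3125] v=[0.8125 -3.5625 3.8750]
Step 5: x=[3.5704 7.8594 15.4532] v=[1.2031 2.2812 -1.7187]
Step 6: x=[4.3516 10.6524 12.7970] v=[1.5624 5.5860 -5.3125]
Step 7: x=[5.6201 11.3673 11.0685] v=[2.5370 1.4298 -3.4571]
Step 8: x=[6.9204 9.0592 11.4894] v=[2.6006 -4.6162 0.8417]
Max displacement = 4.3125

Answer: 4.3125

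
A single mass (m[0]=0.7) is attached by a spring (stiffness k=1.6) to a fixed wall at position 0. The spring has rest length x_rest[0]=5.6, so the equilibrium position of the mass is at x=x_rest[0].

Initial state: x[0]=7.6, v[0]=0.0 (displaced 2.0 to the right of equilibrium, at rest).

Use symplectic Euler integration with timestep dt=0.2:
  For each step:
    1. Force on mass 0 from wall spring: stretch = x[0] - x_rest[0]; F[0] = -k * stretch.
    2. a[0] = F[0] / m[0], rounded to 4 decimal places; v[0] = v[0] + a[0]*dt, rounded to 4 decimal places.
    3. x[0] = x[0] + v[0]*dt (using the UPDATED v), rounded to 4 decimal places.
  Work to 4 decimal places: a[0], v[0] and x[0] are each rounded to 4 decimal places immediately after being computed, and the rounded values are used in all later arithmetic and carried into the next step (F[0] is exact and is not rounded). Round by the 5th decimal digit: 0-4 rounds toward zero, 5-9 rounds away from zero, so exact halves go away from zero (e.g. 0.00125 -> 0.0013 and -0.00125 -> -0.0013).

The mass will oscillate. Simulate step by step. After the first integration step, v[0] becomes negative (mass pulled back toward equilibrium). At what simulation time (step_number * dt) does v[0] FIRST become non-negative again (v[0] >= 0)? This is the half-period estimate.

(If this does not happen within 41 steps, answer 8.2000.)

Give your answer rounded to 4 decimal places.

Step 0: x=[7.6000] v=[0.0000]
Step 1: x=[7.4171] v=[-0.9143]
Step 2: x=[7.0681] v=[-1.7450]
Step 3: x=[6.5849] v=[-2.4161]
Step 4: x=[6.0116] v=[-2.8663]
Step 5: x=[5.4007] v=[-3.0545]
Step 6: x=[4.8080] v=[-2.9634]
Step 7: x=[4.2877] v=[-2.6013]
Step 8: x=[3.8874] v=[-2.0014]
Step 9: x=[3.6437] v=[-1.2185]
Step 10: x=[3.5789] v=[-0.3242]
Step 11: x=[3.6988] v=[0.5997]
First v>=0 after going negative at step 11, time=2.2000

Answer: 2.2000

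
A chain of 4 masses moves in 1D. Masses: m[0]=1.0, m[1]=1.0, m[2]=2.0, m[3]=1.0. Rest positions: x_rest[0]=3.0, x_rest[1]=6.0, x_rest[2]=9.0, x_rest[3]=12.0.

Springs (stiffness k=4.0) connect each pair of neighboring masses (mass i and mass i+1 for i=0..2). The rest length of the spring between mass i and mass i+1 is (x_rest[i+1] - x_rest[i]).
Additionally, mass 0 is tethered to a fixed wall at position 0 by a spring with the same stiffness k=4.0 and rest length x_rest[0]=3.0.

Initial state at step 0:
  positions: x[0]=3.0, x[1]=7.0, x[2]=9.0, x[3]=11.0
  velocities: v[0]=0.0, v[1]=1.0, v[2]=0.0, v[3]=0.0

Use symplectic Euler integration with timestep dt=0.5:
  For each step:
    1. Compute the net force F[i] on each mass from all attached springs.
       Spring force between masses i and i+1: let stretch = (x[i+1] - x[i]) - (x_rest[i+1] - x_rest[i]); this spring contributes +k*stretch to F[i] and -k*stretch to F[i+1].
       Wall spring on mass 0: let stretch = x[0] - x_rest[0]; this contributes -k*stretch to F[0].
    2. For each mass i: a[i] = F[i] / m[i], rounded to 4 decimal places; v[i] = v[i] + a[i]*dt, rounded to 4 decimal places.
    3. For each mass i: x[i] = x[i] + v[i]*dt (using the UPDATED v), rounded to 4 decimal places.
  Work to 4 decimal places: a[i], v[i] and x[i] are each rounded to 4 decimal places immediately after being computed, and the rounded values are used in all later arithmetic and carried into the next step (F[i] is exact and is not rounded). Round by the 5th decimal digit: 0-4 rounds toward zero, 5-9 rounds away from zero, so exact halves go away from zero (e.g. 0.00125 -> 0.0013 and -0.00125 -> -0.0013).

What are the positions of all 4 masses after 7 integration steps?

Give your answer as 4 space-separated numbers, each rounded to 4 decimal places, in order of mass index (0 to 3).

Answer: 3.8750 5.7500 9.5000 12.1250

Derivation:
Step 0: x=[3.0000 7.0000 9.0000 11.0000] v=[0.0000 1.0000 0.0000 0.0000]
Step 1: x=[4.0000 5.5000 9.0000 12.0000] v=[2.0000 -3.0000 0.0000 2.0000]
Step 2: x=[2.5000 6.0000 8.7500 13.0000] v=[-3.0000 1.0000 -0.5000 2.0000]
Step 3: x=[2.0000 5.7500 9.2500 12.7500] v=[-1.0000 -0.5000 1.0000 -0.5000]
Step 4: x=[3.2500 5.2500 9.7500 12.0000] v=[2.5000 -1.0000 1.0000 -1.5000]
Step 5: x=[3.2500 7.2500 9.1250 12.0000] v=[0.0000 4.0000 -1.2500 0.0000]
Step 6: x=[4.0000 7.1250 9.0000 12.1250] v=[1.5000 -0.2500 -0.2500 0.2500]
Step 7: x=[3.8750 5.7500 9.5000 12.1250] v=[-0.2500 -2.7500 1.0000 0.0000]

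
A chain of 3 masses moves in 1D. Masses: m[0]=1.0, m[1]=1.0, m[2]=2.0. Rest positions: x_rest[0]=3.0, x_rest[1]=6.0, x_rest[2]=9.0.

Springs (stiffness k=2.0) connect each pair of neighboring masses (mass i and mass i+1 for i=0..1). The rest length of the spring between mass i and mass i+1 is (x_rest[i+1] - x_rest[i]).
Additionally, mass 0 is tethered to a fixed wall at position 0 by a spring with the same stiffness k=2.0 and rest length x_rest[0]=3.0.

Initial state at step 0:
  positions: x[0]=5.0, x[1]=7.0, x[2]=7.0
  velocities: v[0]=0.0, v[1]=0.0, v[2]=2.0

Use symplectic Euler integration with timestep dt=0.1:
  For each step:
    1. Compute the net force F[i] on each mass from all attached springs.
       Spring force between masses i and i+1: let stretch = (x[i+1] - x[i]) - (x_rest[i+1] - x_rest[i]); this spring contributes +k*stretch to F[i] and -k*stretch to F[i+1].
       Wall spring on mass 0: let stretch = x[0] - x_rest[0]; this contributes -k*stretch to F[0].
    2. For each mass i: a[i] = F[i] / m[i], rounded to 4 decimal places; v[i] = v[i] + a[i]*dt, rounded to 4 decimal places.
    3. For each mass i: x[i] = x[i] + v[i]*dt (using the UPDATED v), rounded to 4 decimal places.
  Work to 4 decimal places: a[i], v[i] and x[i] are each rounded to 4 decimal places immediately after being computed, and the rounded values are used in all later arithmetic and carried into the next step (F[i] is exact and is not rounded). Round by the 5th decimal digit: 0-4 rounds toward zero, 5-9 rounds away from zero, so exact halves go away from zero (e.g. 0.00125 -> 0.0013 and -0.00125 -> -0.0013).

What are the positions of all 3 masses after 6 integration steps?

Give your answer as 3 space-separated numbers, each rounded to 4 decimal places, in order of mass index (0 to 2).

Answer: 3.8526 6.3574 8.7157

Derivation:
Step 0: x=[5.0000 7.0000 7.0000] v=[0.0000 0.0000 2.0000]
Step 1: x=[4.9400 6.9600 7.2300] v=[-0.6000 -0.4000 2.3000]
Step 2: x=[4.8216 6.8850 7.4873] v=[-1.1840 -0.7500 2.5730]
Step 3: x=[4.6480 6.7808 7.7686] v=[-1.7356 -1.0422 2.8128]
Step 4: x=[4.4241 6.6537 8.0700] v=[-2.2386 -1.2712 3.0140]
Step 5: x=[4.1564 6.5103 8.3872] v=[-2.6775 -1.4339 3.1724]
Step 6: x=[3.8526 6.3574 8.7157] v=[-3.0380 -1.5293 3.2847]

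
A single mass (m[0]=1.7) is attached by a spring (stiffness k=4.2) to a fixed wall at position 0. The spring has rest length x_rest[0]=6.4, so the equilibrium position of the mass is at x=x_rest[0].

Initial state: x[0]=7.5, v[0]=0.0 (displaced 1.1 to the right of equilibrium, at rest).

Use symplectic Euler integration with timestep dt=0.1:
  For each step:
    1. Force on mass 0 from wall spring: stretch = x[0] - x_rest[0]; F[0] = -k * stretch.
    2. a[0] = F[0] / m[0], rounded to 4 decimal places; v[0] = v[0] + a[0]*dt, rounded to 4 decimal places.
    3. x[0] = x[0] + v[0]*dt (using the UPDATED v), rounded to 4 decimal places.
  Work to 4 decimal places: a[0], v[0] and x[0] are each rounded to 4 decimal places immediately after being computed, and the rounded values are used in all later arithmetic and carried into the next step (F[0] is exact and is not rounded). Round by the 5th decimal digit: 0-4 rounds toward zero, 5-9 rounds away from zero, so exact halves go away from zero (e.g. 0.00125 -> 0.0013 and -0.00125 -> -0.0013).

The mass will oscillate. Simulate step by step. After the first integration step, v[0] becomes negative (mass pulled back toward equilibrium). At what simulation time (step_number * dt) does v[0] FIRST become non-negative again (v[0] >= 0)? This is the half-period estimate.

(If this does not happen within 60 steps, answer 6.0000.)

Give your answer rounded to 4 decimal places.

Step 0: x=[7.5000] v=[0.0000]
Step 1: x=[7.4728] v=[-0.2718]
Step 2: x=[7.4191] v=[-0.5368]
Step 3: x=[7.3402] v=[-0.7886]
Step 4: x=[7.2381] v=[-1.0209]
Step 5: x=[7.1153] v=[-1.2280]
Step 6: x=[6.9748] v=[-1.4047]
Step 7: x=[6.8201] v=[-1.5467]
Step 8: x=[6.6551] v=[-1.6505]
Step 9: x=[6.4838] v=[-1.7135]
Step 10: x=[6.3104] v=[-1.7342]
Step 11: x=[6.1392] v=[-1.7121]
Step 12: x=[5.9744] v=[-1.6477]
Step 13: x=[5.8201] v=[-1.5426]
Step 14: x=[5.6802] v=[-1.3993]
Step 15: x=[5.5581] v=[-1.2215]
Step 16: x=[5.4568] v=[-1.0135]
Step 17: x=[5.3788] v=[-0.7805]
Step 18: x=[5.3260] v=[-0.5282]
Step 19: x=[5.2997] v=[-0.2629]
Step 20: x=[5.3006] v=[0.0089]
First v>=0 after going negative at step 20, time=2.0000

Answer: 2.0000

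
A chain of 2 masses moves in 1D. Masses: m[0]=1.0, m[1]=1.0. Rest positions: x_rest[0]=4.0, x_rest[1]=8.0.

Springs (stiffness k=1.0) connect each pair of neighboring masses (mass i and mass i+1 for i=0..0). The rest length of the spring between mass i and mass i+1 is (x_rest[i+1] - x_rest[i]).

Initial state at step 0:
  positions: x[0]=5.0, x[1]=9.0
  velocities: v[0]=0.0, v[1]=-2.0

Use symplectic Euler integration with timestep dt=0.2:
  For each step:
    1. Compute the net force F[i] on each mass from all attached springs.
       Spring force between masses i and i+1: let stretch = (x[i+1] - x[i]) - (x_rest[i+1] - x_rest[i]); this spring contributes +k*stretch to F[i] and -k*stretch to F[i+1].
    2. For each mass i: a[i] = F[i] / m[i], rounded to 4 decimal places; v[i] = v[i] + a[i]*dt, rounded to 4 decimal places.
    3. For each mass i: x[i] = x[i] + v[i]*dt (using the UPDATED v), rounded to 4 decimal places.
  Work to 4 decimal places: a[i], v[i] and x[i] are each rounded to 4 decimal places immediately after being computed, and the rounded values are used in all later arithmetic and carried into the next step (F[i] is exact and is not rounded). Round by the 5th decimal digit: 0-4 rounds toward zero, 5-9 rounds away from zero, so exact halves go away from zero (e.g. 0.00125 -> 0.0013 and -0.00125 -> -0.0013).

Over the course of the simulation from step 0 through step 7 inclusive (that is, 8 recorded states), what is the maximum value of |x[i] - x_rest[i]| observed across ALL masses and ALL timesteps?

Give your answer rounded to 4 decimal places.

Step 0: x=[5.0000 9.0000] v=[0.0000 -2.0000]
Step 1: x=[5.0000 8.6000] v=[0.0000 -2.0000]
Step 2: x=[4.9840 8.2160] v=[-0.0800 -1.9200]
Step 3: x=[4.9373 7.8627] v=[-0.2336 -1.7664]
Step 4: x=[4.8476 7.5524] v=[-0.4485 -1.5515]
Step 5: x=[4.7061 7.2939] v=[-0.7075 -1.2925]
Step 6: x=[4.5081 7.0919] v=[-0.9899 -1.0101]
Step 7: x=[4.2535 6.9465] v=[-1.2731 -0.7269]
Max displacement = 1.0535

Answer: 1.0535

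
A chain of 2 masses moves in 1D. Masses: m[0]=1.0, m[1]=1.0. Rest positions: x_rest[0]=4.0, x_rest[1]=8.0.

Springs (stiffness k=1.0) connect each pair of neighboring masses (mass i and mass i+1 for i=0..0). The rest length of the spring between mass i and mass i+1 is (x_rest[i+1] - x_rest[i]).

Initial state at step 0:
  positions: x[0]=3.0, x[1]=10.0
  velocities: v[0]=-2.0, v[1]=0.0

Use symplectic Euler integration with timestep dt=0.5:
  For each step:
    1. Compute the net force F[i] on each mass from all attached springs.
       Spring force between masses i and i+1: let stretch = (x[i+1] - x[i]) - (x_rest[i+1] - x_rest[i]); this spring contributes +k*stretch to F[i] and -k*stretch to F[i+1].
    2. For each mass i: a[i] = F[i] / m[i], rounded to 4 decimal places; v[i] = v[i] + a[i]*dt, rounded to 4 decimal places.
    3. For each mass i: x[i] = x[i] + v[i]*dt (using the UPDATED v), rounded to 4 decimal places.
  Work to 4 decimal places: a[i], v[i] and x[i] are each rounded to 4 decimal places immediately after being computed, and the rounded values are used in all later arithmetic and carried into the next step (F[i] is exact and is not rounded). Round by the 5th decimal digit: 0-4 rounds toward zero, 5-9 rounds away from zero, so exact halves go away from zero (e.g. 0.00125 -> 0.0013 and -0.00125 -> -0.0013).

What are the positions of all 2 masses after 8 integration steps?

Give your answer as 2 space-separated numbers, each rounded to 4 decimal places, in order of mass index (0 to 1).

Step 0: x=[3.0000 10.0000] v=[-2.0000 0.0000]
Step 1: x=[2.7500 9.2500] v=[-0.5000 -1.5000]
Step 2: x=[3.1250 7.8750] v=[0.7500 -2.7500]
Step 3: x=[3.6875 6.3125] v=[1.1250 -3.1250]
Step 4: x=[3.9063 5.0938] v=[0.4375 -2.4375]
Step 5: x=[3.4219 4.5782] v=[-0.9688 -1.0313]
Step 6: x=[2.2266 4.7735] v=[-2.3907 0.3906]
Step 7: x=[0.6680 5.3321] v=[-3.1173 1.1172]
Step 8: x=[-0.7247 5.7247] v=[-2.7853 0.7852]

Answer: -0.7247 5.7247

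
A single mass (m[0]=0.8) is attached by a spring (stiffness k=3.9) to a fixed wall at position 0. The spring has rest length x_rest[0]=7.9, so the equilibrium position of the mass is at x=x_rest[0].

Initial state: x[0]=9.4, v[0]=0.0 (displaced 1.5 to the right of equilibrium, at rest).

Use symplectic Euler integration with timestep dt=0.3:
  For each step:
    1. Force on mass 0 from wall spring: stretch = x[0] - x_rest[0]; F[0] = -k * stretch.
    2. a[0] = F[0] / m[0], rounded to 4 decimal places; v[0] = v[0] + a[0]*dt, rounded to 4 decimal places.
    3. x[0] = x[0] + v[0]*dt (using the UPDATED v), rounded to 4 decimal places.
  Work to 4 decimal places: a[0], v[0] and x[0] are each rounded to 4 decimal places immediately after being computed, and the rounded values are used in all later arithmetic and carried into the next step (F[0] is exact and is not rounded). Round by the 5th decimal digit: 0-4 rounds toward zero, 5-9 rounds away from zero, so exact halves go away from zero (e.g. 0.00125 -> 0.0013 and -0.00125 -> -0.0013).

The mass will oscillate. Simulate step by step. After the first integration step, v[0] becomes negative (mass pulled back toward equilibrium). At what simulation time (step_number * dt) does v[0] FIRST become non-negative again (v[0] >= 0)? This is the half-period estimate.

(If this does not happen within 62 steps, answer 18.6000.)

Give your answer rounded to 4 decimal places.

Answer: 1.5000

Derivation:
Step 0: x=[9.4000] v=[0.0000]
Step 1: x=[8.7419] v=[-2.1938]
Step 2: x=[7.7144] v=[-3.4251]
Step 3: x=[6.7683] v=[-3.1537]
Step 4: x=[6.3187] v=[-1.4986]
Step 5: x=[6.5629] v=[0.8140]
First v>=0 after going negative at step 5, time=1.5000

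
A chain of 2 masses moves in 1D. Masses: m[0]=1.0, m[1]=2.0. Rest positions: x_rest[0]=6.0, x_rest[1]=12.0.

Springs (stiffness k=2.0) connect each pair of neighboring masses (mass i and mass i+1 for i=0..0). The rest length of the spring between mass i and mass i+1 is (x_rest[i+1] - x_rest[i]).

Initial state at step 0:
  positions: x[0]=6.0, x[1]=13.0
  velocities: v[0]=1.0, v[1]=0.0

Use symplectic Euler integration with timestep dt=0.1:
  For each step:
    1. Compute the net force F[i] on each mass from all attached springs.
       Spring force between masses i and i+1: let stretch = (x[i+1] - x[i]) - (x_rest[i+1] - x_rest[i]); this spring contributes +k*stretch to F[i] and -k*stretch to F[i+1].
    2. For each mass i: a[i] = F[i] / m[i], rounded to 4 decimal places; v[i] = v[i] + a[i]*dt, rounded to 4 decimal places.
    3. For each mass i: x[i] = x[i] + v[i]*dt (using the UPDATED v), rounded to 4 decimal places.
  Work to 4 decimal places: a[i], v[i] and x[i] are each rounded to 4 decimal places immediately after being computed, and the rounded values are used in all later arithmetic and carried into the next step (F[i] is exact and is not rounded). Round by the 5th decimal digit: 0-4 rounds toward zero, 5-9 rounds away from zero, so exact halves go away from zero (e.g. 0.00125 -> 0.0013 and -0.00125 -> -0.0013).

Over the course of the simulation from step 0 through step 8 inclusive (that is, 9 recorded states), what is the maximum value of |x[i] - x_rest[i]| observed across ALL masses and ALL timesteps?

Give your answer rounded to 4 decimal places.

Answer: 1.2488

Derivation:
Step 0: x=[6.0000 13.0000] v=[1.0000 0.0000]
Step 1: x=[6.1200 12.9900] v=[1.2000 -0.1000]
Step 2: x=[6.2574 12.9713] v=[1.3740 -0.1870]
Step 3: x=[6.4091 12.9455] v=[1.5168 -0.2584]
Step 4: x=[6.5715 12.9143] v=[1.6241 -0.3120]
Step 5: x=[6.7408 12.8797] v=[1.6927 -0.3463]
Step 6: x=[6.9129 12.8437] v=[1.7205 -0.3602]
Step 7: x=[7.0836 12.8084] v=[1.7067 -0.3533]
Step 8: x=[7.2488 12.7758] v=[1.6517 -0.3258]
Max displacement = 1.2488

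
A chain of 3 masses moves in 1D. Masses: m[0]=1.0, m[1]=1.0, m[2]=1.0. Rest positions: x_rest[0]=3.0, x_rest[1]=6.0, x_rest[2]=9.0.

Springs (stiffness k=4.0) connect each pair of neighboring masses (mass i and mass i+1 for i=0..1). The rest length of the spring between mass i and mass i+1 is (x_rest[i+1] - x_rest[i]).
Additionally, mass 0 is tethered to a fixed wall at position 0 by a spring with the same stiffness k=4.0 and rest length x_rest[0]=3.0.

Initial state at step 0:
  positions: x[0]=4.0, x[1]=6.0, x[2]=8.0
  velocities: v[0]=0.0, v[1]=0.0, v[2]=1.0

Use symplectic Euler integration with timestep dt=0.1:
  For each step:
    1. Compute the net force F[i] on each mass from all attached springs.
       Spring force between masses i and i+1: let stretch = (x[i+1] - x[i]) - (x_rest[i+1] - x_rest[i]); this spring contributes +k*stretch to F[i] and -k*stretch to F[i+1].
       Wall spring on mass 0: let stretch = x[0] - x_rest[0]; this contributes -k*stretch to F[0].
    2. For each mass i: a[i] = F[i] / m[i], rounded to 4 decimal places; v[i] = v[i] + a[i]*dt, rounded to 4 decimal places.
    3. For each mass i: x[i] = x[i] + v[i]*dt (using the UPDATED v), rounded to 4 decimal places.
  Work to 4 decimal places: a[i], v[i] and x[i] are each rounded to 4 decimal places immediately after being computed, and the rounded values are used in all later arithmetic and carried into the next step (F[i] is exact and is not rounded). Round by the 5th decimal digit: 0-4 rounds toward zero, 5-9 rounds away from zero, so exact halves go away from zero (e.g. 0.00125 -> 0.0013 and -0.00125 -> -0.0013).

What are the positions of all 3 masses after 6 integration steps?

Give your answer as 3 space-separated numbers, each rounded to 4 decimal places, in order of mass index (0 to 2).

Step 0: x=[4.0000 6.0000 8.0000] v=[0.0000 0.0000 1.0000]
Step 1: x=[3.9200 6.0000 8.1400] v=[-0.8000 0.0000 1.4000]
Step 2: x=[3.7664 6.0024 8.3144] v=[-1.5360 0.0240 1.7440]
Step 3: x=[3.5516 6.0078 8.5163] v=[-2.1482 0.0544 2.0192]
Step 4: x=[3.2930 6.0153 8.7379] v=[-2.5864 0.0753 2.2158]
Step 5: x=[3.0115 6.0228 8.9706] v=[-2.8147 0.0754 2.3268]
Step 6: x=[2.7300 6.0278 9.2054] v=[-2.8148 0.0500 2.3477]

Answer: 2.7300 6.0278 9.2054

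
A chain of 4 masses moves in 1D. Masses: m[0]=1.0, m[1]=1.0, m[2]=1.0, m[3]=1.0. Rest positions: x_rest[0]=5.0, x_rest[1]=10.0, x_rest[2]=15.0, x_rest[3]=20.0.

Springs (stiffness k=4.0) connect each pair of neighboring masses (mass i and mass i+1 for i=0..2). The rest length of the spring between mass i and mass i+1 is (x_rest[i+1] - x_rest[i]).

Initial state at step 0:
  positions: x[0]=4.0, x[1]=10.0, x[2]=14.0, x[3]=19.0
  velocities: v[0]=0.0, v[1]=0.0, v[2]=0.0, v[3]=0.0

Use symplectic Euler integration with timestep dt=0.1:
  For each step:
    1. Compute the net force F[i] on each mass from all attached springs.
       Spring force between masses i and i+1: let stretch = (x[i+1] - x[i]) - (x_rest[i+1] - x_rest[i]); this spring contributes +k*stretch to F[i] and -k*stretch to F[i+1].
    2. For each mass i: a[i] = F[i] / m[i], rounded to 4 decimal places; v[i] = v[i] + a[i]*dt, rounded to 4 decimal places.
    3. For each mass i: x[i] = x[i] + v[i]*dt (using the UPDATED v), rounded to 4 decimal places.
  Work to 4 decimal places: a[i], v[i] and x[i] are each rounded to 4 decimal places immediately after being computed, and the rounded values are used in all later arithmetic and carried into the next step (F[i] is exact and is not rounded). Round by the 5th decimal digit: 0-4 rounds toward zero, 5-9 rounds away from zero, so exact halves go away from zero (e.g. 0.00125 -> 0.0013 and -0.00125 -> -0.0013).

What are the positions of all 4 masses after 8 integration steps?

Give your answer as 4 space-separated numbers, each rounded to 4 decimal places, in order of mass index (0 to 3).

Step 0: x=[4.0000 10.0000 14.0000 19.0000] v=[0.0000 0.0000 0.0000 0.0000]
Step 1: x=[4.0400 9.9200 14.0400 19.0000] v=[0.4000 -0.8000 0.4000 0.0000]
Step 2: x=[4.1152 9.7696 14.1136 19.0016] v=[0.7520 -1.5040 0.7360 0.0160]
Step 3: x=[4.2166 9.5668 14.2090 19.0077] v=[1.0138 -2.0282 0.9536 0.0608]
Step 4: x=[4.3320 9.3357 14.3106 19.0218] v=[1.1539 -2.3114 1.0162 0.1413]
Step 5: x=[4.4475 9.1034 14.4017 19.0475] v=[1.1554 -2.3229 0.9107 0.2568]
Step 6: x=[4.5493 8.8968 14.4667 19.0874] v=[1.0178 -2.0659 0.6497 0.3985]
Step 7: x=[4.6250 8.7391 14.4937 19.1424] v=[0.7568 -1.5769 0.2700 0.5502]
Step 8: x=[4.6652 8.6470 14.4765 19.2115] v=[0.4024 -0.9207 -0.1724 0.6907]

Answer: 4.6652 8.6470 14.4765 19.2115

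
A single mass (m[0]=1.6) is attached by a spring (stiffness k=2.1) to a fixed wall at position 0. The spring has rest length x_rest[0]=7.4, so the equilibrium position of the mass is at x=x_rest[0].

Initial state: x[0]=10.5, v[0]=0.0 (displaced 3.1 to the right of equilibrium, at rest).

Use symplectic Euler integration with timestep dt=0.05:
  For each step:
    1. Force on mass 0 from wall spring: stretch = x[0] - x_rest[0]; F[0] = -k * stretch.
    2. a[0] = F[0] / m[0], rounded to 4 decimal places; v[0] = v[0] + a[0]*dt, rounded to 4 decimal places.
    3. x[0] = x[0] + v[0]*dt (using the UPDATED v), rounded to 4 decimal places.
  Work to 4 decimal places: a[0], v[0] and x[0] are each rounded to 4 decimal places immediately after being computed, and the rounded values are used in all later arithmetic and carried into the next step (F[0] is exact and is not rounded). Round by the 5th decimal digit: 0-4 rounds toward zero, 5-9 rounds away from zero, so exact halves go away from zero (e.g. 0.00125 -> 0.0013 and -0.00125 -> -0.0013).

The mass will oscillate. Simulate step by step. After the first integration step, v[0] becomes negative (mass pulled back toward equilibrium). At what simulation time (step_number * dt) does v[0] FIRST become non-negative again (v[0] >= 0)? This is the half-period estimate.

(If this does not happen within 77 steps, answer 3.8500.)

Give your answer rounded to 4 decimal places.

Step 0: x=[10.5000] v=[0.0000]
Step 1: x=[10.4898] v=[-0.2034]
Step 2: x=[10.4695] v=[-0.4062]
Step 3: x=[10.4391] v=[-0.6076]
Step 4: x=[10.3988] v=[-0.8070]
Step 5: x=[10.3486] v=[-1.0038]
Step 6: x=[10.2887] v=[-1.1973]
Step 7: x=[10.2194] v=[-1.3869]
Step 8: x=[10.1408] v=[-1.5719]
Step 9: x=[10.0532] v=[-1.7518]
Step 10: x=[9.9569] v=[-1.9259]
Step 11: x=[9.8522] v=[-2.0937]
Step 12: x=[9.7395] v=[-2.2546]
Step 13: x=[9.6191] v=[-2.4081]
Step 14: x=[9.4914] v=[-2.5537]
Step 15: x=[9.3569] v=[-2.6910]
Step 16: x=[9.2159] v=[-2.8194]
Step 17: x=[9.0690] v=[-2.9386]
Step 18: x=[8.9166] v=[-3.0481]
Step 19: x=[8.7592] v=[-3.1476]
Step 20: x=[8.5974] v=[-3.2368]
Step 21: x=[8.4316] v=[-3.3154]
Step 22: x=[8.2624] v=[-3.3831]
Step 23: x=[8.0904] v=[-3.4397]
Step 24: x=[7.9162] v=[-3.4850]
Step 25: x=[7.7403] v=[-3.5189]
Step 26: x=[7.5632] v=[-3.5412]
Step 27: x=[7.3856] v=[-3.5519]
Step 28: x=[7.2081] v=[-3.5510]
Step 29: x=[7.0312] v=[-3.5384]
Step 30: x=[6.8555] v=[-3.5142]
Step 31: x=[6.6816] v=[-3.4785]
Step 32: x=[6.5100] v=[-3.4314]
Step 33: x=[6.3414] v=[-3.3730]
Step 34: x=[6.1762] v=[-3.3035]
Step 35: x=[6.0150] v=[-3.2232]
Step 36: x=[5.8584] v=[-3.1323]
Step 37: x=[5.7068] v=[-3.0311]
Step 38: x=[5.5608] v=[-2.9200]
Step 39: x=[5.4208] v=[-2.7993]
Step 40: x=[5.2873] v=[-2.6694]
Step 41: x=[5.1608] v=[-2.5308]
Step 42: x=[5.0416] v=[-2.3839]
Step 43: x=[4.9301] v=[-2.2291]
Step 44: x=[4.8268] v=[-2.0670]
Step 45: x=[4.7319] v=[-1.8981]
Step 46: x=[4.6458] v=[-1.7230]
Step 47: x=[4.5687] v=[-1.5423]
Step 48: x=[4.5009] v=[-1.3565]
Step 49: x=[4.4426] v=[-1.1662]
Step 50: x=[4.3940] v=[-0.9721]
Step 51: x=[4.3553] v=[-0.7748]
Step 52: x=[4.3266] v=[-0.5750]
Step 53: x=[4.3079] v=[-0.3733]
Step 54: x=[4.2994] v=[-0.1704]
Step 55: x=[4.3011] v=[0.0331]
First v>=0 after going negative at step 55, time=2.7500

Answer: 2.7500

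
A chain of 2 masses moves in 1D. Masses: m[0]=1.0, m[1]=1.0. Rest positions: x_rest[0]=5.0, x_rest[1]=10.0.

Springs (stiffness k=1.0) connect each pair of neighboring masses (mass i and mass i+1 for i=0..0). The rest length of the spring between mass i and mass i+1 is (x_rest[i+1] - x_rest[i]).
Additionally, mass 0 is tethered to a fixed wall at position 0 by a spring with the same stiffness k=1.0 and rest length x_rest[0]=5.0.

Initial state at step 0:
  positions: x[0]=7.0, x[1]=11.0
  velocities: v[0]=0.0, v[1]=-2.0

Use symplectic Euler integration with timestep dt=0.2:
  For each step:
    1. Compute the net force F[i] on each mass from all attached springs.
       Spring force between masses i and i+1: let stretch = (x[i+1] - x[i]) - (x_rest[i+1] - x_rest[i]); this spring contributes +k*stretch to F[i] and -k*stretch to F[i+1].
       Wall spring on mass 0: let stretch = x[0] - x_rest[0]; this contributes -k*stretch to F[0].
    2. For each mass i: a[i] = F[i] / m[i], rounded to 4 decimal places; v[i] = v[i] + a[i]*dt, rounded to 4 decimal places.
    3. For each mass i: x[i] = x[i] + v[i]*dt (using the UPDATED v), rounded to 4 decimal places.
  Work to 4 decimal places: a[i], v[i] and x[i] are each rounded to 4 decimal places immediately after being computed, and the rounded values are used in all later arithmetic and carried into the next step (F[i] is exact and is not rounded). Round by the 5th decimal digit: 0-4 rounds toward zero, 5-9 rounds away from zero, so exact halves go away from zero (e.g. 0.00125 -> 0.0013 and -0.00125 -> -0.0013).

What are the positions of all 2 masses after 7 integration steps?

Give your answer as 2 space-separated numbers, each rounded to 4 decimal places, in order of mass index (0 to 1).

Answer: 4.1507 9.3991

Derivation:
Step 0: x=[7.0000 11.0000] v=[0.0000 -2.0000]
Step 1: x=[6.8800 10.6400] v=[-0.6000 -1.8000]
Step 2: x=[6.6352 10.3296] v=[-1.2240 -1.5520]
Step 3: x=[6.2728 10.0714] v=[-1.8122 -1.2909]
Step 4: x=[5.8114 9.8613] v=[-2.3070 -1.0506]
Step 5: x=[5.2795 9.6892] v=[-2.6593 -0.8606]
Step 6: x=[4.7128 9.5407] v=[-2.8333 -0.7425]
Step 7: x=[4.1507 9.3991] v=[-2.8103 -0.7081]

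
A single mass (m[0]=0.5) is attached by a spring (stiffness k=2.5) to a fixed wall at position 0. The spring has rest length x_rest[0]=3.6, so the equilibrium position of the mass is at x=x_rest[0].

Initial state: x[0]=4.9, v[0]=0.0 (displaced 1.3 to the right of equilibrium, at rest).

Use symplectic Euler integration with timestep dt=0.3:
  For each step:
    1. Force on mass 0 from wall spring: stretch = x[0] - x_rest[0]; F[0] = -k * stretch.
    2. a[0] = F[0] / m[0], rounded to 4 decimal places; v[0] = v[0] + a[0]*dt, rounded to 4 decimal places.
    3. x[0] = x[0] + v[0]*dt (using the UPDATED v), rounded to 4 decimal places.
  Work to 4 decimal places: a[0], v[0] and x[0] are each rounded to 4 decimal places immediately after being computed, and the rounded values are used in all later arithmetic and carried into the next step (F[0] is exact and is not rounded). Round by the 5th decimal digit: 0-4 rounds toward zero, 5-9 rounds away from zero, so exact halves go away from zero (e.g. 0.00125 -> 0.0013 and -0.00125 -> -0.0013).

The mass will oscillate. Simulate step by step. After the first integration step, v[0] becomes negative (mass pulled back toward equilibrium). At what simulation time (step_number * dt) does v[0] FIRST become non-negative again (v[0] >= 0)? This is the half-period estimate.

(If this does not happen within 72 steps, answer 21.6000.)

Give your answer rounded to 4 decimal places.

Answer: 1.5000

Derivation:
Step 0: x=[4.9000] v=[0.0000]
Step 1: x=[4.3150] v=[-1.9500]
Step 2: x=[3.4083] v=[-3.0225]
Step 3: x=[2.5878] v=[-2.7350]
Step 4: x=[2.2228] v=[-1.2167]
Step 5: x=[2.4775] v=[0.8491]
First v>=0 after going negative at step 5, time=1.5000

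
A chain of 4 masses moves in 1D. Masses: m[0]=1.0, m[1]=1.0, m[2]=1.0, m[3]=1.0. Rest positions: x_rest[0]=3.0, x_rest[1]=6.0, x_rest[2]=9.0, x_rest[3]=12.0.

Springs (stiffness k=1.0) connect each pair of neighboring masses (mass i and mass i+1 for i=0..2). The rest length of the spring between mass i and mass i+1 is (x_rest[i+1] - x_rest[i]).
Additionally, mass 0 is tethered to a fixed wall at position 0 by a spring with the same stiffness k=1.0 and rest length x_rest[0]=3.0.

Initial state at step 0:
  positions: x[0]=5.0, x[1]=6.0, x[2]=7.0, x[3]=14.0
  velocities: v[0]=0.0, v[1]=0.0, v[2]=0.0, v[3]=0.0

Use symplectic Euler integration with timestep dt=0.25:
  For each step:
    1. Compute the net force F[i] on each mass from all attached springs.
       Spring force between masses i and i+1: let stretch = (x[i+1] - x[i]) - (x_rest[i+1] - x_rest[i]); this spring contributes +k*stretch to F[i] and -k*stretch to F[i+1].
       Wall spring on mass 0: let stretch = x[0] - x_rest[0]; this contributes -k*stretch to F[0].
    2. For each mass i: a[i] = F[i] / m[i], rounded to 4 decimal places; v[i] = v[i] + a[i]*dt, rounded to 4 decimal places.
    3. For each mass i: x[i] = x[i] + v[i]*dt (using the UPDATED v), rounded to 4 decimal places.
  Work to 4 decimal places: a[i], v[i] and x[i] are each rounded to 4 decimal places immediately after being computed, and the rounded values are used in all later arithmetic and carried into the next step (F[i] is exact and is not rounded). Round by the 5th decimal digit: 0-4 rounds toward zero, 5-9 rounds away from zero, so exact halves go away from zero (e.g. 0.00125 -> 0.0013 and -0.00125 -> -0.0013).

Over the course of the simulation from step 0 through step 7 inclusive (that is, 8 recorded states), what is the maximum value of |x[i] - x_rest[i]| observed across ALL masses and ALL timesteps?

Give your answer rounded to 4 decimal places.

Step 0: x=[5.0000 6.0000 7.0000 14.0000] v=[0.0000 0.0000 0.0000 0.0000]
Step 1: x=[4.7500 6.0000 7.3750 13.7500] v=[-1.0000 0.0000 1.5000 -1.0000]
Step 2: x=[4.2813 6.0078 8.0625 13.2891] v=[-1.8750 0.0313 2.7500 -1.8438]
Step 3: x=[3.6529 6.0362 8.9483 12.6890] v=[-2.5137 0.1134 3.5430 -2.4005]
Step 4: x=[2.9451 6.0976 9.8859 12.0426] v=[-2.8311 0.2456 3.7502 -2.5857]
Step 5: x=[2.2503 6.1988 10.7215 11.4489] v=[-2.7793 0.4046 3.3423 -2.3749]
Step 6: x=[1.6616 6.3359 11.3199 10.9972] v=[-2.3548 0.5482 2.3935 -1.8068]
Step 7: x=[1.2612 6.4923 11.5866 10.7532] v=[-1.6016 0.6256 1.0668 -0.9761]
Max displacement = 2.5866

Answer: 2.5866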